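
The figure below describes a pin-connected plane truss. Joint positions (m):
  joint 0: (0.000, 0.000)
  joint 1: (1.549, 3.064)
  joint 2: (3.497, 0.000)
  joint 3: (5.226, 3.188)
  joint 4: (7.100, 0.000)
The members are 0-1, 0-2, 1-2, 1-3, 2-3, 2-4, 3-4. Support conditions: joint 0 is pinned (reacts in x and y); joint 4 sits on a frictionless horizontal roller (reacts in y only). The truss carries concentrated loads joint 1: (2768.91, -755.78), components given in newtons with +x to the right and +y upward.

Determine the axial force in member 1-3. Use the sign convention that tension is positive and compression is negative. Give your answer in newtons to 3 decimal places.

-1566.344

N=5 nodes, M=7 members, R=3 reactions → 2N=10, M+R=10
member 0 (0-1): L=3.4333, (cx,cy)=(0.4512,0.8924)
member 1 (0-2): L=3.4970, (cx,cy)=(1.0000,0.0000)
member 2 (1-2): L=3.6308, (cx,cy)=(0.5365,-0.8439)
member 3 (1-3): L=3.6791, (cx,cy)=(0.9994,0.0337)
member 4 (2-3): L=3.6267, (cx,cy)=(0.4767,0.8790)
member 5 (2-4): L=3.6030, (cx,cy)=(1.0000,0.0000)
member 6 (3-4): L=3.6980, (cx,cy)=(0.5068,-0.8621)
solve A·x = −loads:
  F[0-1] = +676.8303 N (tension)
  F[0-2] = +2463.5442 N (tension)
  F[1-2] = -1673.9195 N (compression)
  F[1-3] = -1566.3444 N (compression)
  F[2-3] = +1606.9785 N (tension)
  F[2-4] = +799.3356 N (tension)
  F[3-4] = -1577.3452 N (compression)
  Rx@0 = -2768.9100 N
  Ry@0 = -604.0289 N
  Ry@4 = +1359.8089 N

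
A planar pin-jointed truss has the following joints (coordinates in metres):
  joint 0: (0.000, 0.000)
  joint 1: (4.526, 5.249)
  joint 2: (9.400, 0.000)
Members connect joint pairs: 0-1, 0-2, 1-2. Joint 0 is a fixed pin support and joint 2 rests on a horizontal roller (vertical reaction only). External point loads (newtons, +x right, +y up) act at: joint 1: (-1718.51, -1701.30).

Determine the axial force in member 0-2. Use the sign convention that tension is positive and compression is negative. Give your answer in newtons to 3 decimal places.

N=3 nodes, M=3 members, R=3 reactions → 2N=6, M+R=6
member 0 (0-1): L=6.9308, (cx,cy)=(0.6530,0.7573)
member 1 (0-2): L=9.4000, (cx,cy)=(1.0000,0.0000)
member 2 (1-2): L=7.1630, (cx,cy)=(0.6804,-0.7328)
solve A·x = −loads:
  F[0-1] = -2431.8917 N (compression)
  F[0-2] = -130.4303 N (compression)
  F[1-2] = +191.6836 N (tension)
  Rx@0 = +1718.5100 N
  Ry@0 = +1841.7654 N
  Ry@2 = -140.4654 N

-130.430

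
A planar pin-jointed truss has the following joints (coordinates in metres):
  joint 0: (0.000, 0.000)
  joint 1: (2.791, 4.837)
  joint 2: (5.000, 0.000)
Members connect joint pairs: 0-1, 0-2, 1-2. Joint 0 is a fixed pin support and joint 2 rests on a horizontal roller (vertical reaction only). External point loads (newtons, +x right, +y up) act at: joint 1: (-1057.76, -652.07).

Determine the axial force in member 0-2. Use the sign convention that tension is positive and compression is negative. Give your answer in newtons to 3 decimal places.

N=3 nodes, M=3 members, R=3 reactions → 2N=6, M+R=6
member 0 (0-1): L=5.5845, (cx,cy)=(0.4998,0.8662)
member 1 (0-2): L=5.0000, (cx,cy)=(1.0000,0.0000)
member 2 (1-2): L=5.3175, (cx,cy)=(0.4154,-0.9096)
solve A·x = −loads:
  F[0-1] = -1514.0072 N (compression)
  F[0-2] = -301.0906 N (compression)
  F[1-2] = +724.7902 N (tension)
  Rx@0 = +1057.7600 N
  Ry@0 = +1311.3616 N
  Ry@2 = -659.2915 N

-301.091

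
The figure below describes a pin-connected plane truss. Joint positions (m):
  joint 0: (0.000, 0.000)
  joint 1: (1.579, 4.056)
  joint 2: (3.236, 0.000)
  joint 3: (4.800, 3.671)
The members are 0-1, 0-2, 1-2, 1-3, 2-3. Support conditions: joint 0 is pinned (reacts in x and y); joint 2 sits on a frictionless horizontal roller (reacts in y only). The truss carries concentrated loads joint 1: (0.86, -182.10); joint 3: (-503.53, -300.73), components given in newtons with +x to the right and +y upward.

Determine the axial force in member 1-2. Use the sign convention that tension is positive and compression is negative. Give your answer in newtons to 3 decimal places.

N=4 nodes, M=5 members, R=3 reactions → 2N=8, M+R=8
member 0 (0-1): L=4.3525, (cx,cy)=(0.3628,0.9319)
member 1 (0-2): L=3.2360, (cx,cy)=(1.0000,0.0000)
member 2 (1-2): L=4.3814, (cx,cy)=(0.3782,-0.9257)
member 3 (1-3): L=3.2439, (cx,cy)=(0.9929,-0.1187)
member 4 (2-3): L=3.9903, (cx,cy)=(0.3920,0.9200)
solve A·x = −loads:
  F[0-1] = -555.9083 N (compression)
  F[0-2] = -300.9982 N (compression)
  F[1-2] = +409.0124 N (tension)
  F[1-3] = -359.7583 N (compression)
  F[2-3] = -373.2964 N (compression)
  Rx@0 = +502.6700 N
  Ry@0 = +518.0372 N
  Ry@2 = -35.2072 N

409.012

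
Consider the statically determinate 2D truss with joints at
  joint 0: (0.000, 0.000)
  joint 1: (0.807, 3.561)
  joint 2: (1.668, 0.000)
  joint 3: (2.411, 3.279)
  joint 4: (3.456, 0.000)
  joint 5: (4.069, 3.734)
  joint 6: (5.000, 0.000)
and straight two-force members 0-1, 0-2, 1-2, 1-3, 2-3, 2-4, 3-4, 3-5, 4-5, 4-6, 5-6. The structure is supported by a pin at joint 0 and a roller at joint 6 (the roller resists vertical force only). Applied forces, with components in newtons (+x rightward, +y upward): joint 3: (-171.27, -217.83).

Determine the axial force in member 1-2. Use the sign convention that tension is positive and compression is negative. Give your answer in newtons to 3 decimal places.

N=7 nodes, M=11 members, R=3 reactions → 2N=14, M+R=14
member 0 (0-1): L=3.6513, (cx,cy)=(0.2210,0.9753)
member 1 (0-2): L=1.6680, (cx,cy)=(1.0000,0.0000)
member 2 (1-2): L=3.6636, (cx,cy)=(0.2350,-0.9720)
member 3 (1-3): L=1.6286, (cx,cy)=(0.9849,-0.1732)
member 4 (2-3): L=3.3621, (cx,cy)=(0.2210,0.9753)
member 5 (2-4): L=1.7880, (cx,cy)=(1.0000,0.0000)
member 6 (3-4): L=3.4415, (cx,cy)=(0.3036,-0.9528)
member 7 (3-5): L=1.7193, (cx,cy)=(0.9643,0.2646)
member 8 (4-5): L=3.7840, (cx,cy)=(0.1620,0.9868)
member 9 (4-6): L=1.5440, (cx,cy)=(1.0000,0.0000)
member 10 (5-6): L=3.8483, (cx,cy)=(0.2419,-0.9703)
solve A·x = −loads:
  F[0-1] = -230.8194 N (compression)
  F[0-2] = -120.2549 N (compression)
  F[1-2] = +251.5169 N (tension)
  F[1-3] = -111.8141 N (compression)
  F[2-3] = -250.6700 N (compression)
  F[2-4] = -5.7490 N (compression)
  F[3-4] = +8.5502 N (tension)
  F[3-5] = +3.2694 N (tension)
  F[4-5] = -8.2555 N (compression)
  F[4-6] = -1.8154 N (compression)
  F[5-6] = +7.5041 N (tension)
  Rx@0 = +171.2700 N
  Ry@0 = +225.1112 N
  Ry@6 = -7.2812 N

251.517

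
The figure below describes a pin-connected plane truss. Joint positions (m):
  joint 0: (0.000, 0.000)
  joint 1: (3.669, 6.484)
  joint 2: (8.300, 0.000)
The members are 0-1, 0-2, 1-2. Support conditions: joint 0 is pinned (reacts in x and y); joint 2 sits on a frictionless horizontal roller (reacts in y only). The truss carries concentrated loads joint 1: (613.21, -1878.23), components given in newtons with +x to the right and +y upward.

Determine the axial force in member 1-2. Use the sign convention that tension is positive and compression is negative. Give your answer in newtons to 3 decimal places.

-1608.966

N=3 nodes, M=3 members, R=3 reactions → 2N=6, M+R=6
member 0 (0-1): L=7.4501, (cx,cy)=(0.4925,0.8703)
member 1 (0-2): L=8.3000, (cx,cy)=(1.0000,0.0000)
member 2 (1-2): L=7.9680, (cx,cy)=(0.5812,-0.8138)
solve A·x = −loads:
  F[0-1] = -653.6858 N (compression)
  F[0-2] = +935.1354 N (tension)
  F[1-2] = -1608.9664 N (compression)
  Rx@0 = -613.2100 N
  Ry@0 = +568.9192 N
  Ry@2 = +1309.3108 N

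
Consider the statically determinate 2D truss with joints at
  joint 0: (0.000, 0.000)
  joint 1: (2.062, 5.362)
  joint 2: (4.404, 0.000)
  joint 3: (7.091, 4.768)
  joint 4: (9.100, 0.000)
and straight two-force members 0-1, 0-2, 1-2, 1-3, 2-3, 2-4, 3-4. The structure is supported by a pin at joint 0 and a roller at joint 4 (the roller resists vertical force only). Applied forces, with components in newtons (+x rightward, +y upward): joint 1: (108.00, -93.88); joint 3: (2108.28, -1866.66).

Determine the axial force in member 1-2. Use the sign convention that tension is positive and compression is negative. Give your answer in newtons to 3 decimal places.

N=5 nodes, M=7 members, R=3 reactions → 2N=10, M+R=10
member 0 (0-1): L=5.7448, (cx,cy)=(0.3589,0.9334)
member 1 (0-2): L=4.4040, (cx,cy)=(1.0000,0.0000)
member 2 (1-2): L=5.8512, (cx,cy)=(0.4003,-0.9164)
member 3 (1-3): L=5.0640, (cx,cy)=(0.9931,-0.1173)
member 4 (2-3): L=5.4730, (cx,cy)=(0.4910,0.8712)
member 5 (2-4): L=4.6960, (cx,cy)=(1.0000,0.0000)
member 6 (3-4): L=5.1740, (cx,cy)=(0.3883,-0.9215)
solve A·x = −loads:
  F[0-1] = +732.3775 N (tension)
  F[0-2] = +1953.4060 N (tension)
  F[1-2] = -915.5748 N (compression)
  F[1-3] = +524.9687 N (tension)
  F[2-3] = +963.0941 N (tension)
  F[2-4] = +1114.0994 N (tension)
  F[3-4] = -2869.2436 N (compression)
  Rx@0 = -2216.2800 N
  Ry@0 = -683.5745 N
  Ry@4 = +2644.1145 N

-915.575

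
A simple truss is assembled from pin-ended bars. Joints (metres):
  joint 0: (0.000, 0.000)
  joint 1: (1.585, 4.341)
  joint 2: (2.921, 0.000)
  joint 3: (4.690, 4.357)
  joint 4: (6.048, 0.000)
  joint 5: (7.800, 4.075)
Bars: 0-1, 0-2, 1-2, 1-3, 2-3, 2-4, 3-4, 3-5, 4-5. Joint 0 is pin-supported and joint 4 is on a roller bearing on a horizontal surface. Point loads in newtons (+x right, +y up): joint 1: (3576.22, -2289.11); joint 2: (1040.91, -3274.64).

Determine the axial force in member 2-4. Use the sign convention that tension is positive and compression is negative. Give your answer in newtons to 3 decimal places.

N=6 nodes, M=9 members, R=3 reactions → 2N=12, M+R=12
member 0 (0-1): L=4.6213, (cx,cy)=(0.3430,0.9393)
member 1 (0-2): L=2.9210, (cx,cy)=(1.0000,0.0000)
member 2 (1-2): L=4.5419, (cx,cy)=(0.2941,-0.9558)
member 3 (1-3): L=3.1050, (cx,cy)=(1.0000,0.0052)
member 4 (2-3): L=4.7024, (cx,cy)=(0.3762,0.9265)
member 5 (2-4): L=3.1270, (cx,cy)=(1.0000,0.0000)
member 6 (3-4): L=4.5637, (cx,cy)=(0.2976,-0.9547)
member 7 (3-5): L=3.1228, (cx,cy)=(0.9959,-0.0903)
member 8 (4-5): L=4.4357, (cx,cy)=(0.3950,0.9187)
solve A·x = −loads:
  F[0-1] = -868.0855 N (compression)
  F[0-2] = +4914.8628 N (tension)
  F[1-2] = -1560.3044 N (compression)
  F[1-3] = -3415.0381 N (compression)
  F[2-3] = +5143.7616 N (tension)
  F[2-4] = +1479.9673 N (tension)
  F[3-4] = -4973.6141 N (compression)
  F[3-5] = +0.0000 N (tension)
  F[4-5] = -0.0000 N (compression)
  Rx@0 = -4617.1300 N
  Ry@0 = +815.4309 N
  Ry@4 = +4748.3191 N

1479.967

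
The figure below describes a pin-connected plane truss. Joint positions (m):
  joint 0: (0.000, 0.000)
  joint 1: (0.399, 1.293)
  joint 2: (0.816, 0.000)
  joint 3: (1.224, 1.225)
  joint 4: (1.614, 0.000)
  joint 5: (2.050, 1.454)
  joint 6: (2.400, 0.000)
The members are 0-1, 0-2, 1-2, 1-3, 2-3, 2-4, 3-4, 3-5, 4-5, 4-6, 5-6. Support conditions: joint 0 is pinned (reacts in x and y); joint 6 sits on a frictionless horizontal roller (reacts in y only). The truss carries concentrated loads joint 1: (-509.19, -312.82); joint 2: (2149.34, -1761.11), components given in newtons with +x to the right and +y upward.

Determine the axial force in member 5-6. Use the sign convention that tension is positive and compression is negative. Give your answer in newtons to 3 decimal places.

N=7 nodes, M=11 members, R=3 reactions → 2N=14, M+R=14
member 0 (0-1): L=1.3532, (cx,cy)=(0.2949,0.9555)
member 1 (0-2): L=0.8160, (cx,cy)=(1.0000,0.0000)
member 2 (1-2): L=1.3586, (cx,cy)=(0.3069,-0.9517)
member 3 (1-3): L=0.8278, (cx,cy)=(0.9966,-0.0821)
member 4 (2-3): L=1.2912, (cx,cy)=(0.3160,0.9488)
member 5 (2-4): L=0.7980, (cx,cy)=(1.0000,0.0000)
member 6 (3-4): L=1.2856, (cx,cy)=(0.3034,-0.9529)
member 7 (3-5): L=0.8572, (cx,cy)=(0.9637,0.2672)
member 8 (4-5): L=1.5180, (cx,cy)=(0.2872,0.9579)
member 9 (4-6): L=0.7860, (cx,cy)=(1.0000,0.0000)
member 10 (5-6): L=1.4955, (cx,cy)=(0.2340,-0.9722)
solve A·x = −loads:
  F[0-1] = -1776.4553 N (compression)
  F[0-2] = +2163.9640 N (tension)
  F[1-2] = +1495.9116 N (tension)
  F[1-3] = -475.3831 N (compression)
  F[2-3] = +355.6291 N (tension)
  F[2-4] = +361.3993 N (tension)
  F[3-4] = -459.6542 N (compression)
  F[3-5] = -230.3288 N (compression)
  F[4-5] = +457.2606 N (tension)
  F[4-6] = +90.6191 N (tension)
  F[5-6] = -387.2107 N (compression)
  Rx@0 = -1640.1500 N
  Ry@0 = +1697.4724 N
  Ry@6 = +376.4576 N

-387.211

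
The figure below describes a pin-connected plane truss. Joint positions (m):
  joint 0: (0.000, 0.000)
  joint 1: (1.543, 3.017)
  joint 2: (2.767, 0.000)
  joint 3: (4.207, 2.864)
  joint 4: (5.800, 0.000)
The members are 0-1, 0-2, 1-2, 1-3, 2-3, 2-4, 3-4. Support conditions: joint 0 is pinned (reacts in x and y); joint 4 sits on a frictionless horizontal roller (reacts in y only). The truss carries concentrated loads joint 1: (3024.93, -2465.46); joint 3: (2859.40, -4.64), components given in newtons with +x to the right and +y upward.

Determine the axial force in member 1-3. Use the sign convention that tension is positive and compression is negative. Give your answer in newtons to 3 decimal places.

-971.622

N=5 nodes, M=7 members, R=3 reactions → 2N=10, M+R=10
member 0 (0-1): L=3.3887, (cx,cy)=(0.4553,0.8903)
member 1 (0-2): L=2.7670, (cx,cy)=(1.0000,0.0000)
member 2 (1-2): L=3.2558, (cx,cy)=(0.3759,-0.9266)
member 3 (1-3): L=2.6684, (cx,cy)=(0.9984,-0.0573)
member 4 (2-3): L=3.2056, (cx,cy)=(0.4492,0.8934)
member 5 (2-4): L=3.0330, (cx,cy)=(1.0000,0.0000)
member 6 (3-4): L=3.2772, (cx,cy)=(0.4861,-0.8739)
solve A·x = −loads:
  F[0-1] = +1319.3044 N (tension)
  F[0-2] = +5283.5982 N (tension)
  F[1-2] = -3868.0980 N (compression)
  F[1-3] = -971.6225 N (compression)
  F[2-3] = +4011.9119 N (tension)
  F[2-4] = +2027.2372 N (tension)
  F[3-4] = -4170.5551 N (compression)
  Rx@0 = -5884.3300 N
  Ry@0 = -1174.6001 N
  Ry@4 = +3644.7001 N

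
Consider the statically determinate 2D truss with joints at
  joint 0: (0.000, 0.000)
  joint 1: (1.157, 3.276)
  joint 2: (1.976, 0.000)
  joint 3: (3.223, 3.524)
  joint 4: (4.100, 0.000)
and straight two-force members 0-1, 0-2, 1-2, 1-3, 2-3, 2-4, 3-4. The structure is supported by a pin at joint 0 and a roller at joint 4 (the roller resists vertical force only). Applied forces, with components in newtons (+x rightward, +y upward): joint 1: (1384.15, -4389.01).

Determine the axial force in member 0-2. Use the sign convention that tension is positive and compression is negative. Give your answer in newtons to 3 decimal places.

N=5 nodes, M=7 members, R=3 reactions → 2N=10, M+R=10
member 0 (0-1): L=3.4743, (cx,cy)=(0.3330,0.9429)
member 1 (0-2): L=1.9760, (cx,cy)=(1.0000,0.0000)
member 2 (1-2): L=3.3768, (cx,cy)=(0.2425,-0.9701)
member 3 (1-3): L=2.0808, (cx,cy)=(0.9929,0.1192)
member 4 (2-3): L=3.7381, (cx,cy)=(0.3336,0.9427)
member 5 (2-4): L=2.1240, (cx,cy)=(1.0000,0.0000)
member 6 (3-4): L=3.6315, (cx,cy)=(0.2415,-0.9704)
solve A·x = −loads:
  F[0-1] = -2168.2439 N (compression)
  F[0-2] = +2106.2095 N (tension)
  F[1-2] = -2599.2870 N (compression)
  F[1-3] = -1486.3844 N (compression)
  F[2-3] = +2674.9014 N (tension)
  F[2-4] = +583.4705 N (tension)
  F[3-4] = -2416.0389 N (compression)
  Rx@0 = -1384.1500 N
  Ry@0 = +2044.4832 N
  Ry@4 = +2344.5268 N

2106.210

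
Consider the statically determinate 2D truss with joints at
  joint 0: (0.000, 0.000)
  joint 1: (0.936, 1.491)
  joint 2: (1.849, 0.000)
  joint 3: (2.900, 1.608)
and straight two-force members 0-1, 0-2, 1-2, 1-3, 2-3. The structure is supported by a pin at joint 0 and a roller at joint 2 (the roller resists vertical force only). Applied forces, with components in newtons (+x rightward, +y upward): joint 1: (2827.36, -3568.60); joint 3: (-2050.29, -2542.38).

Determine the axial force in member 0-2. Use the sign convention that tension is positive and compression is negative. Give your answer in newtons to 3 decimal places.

N=4 nodes, M=5 members, R=3 reactions → 2N=8, M+R=8
member 0 (0-1): L=1.7604, (cx,cy)=(0.5317,0.8469)
member 1 (0-2): L=1.8490, (cx,cy)=(1.0000,0.0000)
member 2 (1-2): L=1.7483, (cx,cy)=(0.5222,-0.8528)
member 3 (1-3): L=1.9675, (cx,cy)=(0.9982,0.0595)
member 4 (2-3): L=1.9210, (cx,cy)=(0.5471,0.8371)
solve A·x = −loads:
  F[0-1] = +212.4121 N (tension)
  F[0-2] = +664.1341 N (tension)
  F[1-2] = -4423.6879 N (compression)
  F[1-3] = -405.0323 N (compression)
  F[2-3] = -3008.4941 N (compression)
  Rx@0 = -777.0700 N
  Ry@0 = -179.9010 N
  Ry@2 = +6290.8810 N

664.134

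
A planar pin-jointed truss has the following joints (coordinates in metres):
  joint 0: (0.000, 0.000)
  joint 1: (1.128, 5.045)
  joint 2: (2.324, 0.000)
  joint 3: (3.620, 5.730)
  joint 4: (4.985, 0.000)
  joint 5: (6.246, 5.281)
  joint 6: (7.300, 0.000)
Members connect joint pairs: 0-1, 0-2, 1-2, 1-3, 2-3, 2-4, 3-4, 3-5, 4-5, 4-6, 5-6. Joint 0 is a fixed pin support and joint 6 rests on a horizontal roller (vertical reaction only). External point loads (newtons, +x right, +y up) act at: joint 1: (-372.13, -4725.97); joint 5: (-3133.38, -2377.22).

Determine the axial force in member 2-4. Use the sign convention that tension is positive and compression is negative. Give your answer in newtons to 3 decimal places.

N=7 nodes, M=11 members, R=3 reactions → 2N=14, M+R=14
member 0 (0-1): L=5.1696, (cx,cy)=(0.2182,0.9759)
member 1 (0-2): L=2.3240, (cx,cy)=(1.0000,0.0000)
member 2 (1-2): L=5.1848, (cx,cy)=(0.2307,-0.9730)
member 3 (1-3): L=2.5844, (cx,cy)=(0.9642,0.2650)
member 4 (2-3): L=5.8747, (cx,cy)=(0.2206,0.9754)
member 5 (2-4): L=2.6610, (cx,cy)=(1.0000,0.0000)
member 6 (3-4): L=5.8903, (cx,cy)=(0.2317,-0.9728)
member 7 (3-5): L=2.6641, (cx,cy)=(0.9857,-0.1685)
member 8 (4-5): L=5.4295, (cx,cy)=(0.2323,0.9727)
member 9 (4-6): L=2.3150, (cx,cy)=(1.0000,0.0000)
member 10 (5-6): L=5.3852, (cx,cy)=(0.1957,-0.9807)
solve A·x = −loads:
  F[0-1] = -7032.3347 N (compression)
  F[0-2] = -1971.0535 N (compression)
  F[1-2] = +1753.5182 N (tension)
  F[1-3] = -1624.9314 N (compression)
  F[2-3] = -1749.3262 N (compression)
  F[2-4] = -1180.6529 N (compression)
  F[3-4] = +2647.7839 N (tension)
  F[3-5] = -2603.5550 N (compression)
  F[4-5] = -2648.1189 N (compression)
  F[4-6] = +47.9611 N (tension)
  F[5-6] = -245.0455 N (compression)
  Rx@0 = +3505.5100 N
  Ry@0 = +6862.8839 N
  Ry@6 = +240.3061 N

-1180.653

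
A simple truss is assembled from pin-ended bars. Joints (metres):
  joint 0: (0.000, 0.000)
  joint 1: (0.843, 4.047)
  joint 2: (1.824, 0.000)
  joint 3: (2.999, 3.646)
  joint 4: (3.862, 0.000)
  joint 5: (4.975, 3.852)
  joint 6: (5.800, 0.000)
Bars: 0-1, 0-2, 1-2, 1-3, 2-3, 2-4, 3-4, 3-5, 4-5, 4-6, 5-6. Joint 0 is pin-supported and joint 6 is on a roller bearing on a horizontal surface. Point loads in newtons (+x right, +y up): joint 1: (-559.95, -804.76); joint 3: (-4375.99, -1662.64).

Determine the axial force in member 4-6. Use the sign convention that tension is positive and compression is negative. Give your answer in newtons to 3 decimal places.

N=7 nodes, M=11 members, R=3 reactions → 2N=14, M+R=14
member 0 (0-1): L=4.1339, (cx,cy)=(0.2039,0.9790)
member 1 (0-2): L=1.8240, (cx,cy)=(1.0000,0.0000)
member 2 (1-2): L=4.1642, (cx,cy)=(0.2356,-0.9719)
member 3 (1-3): L=2.1930, (cx,cy)=(0.9831,-0.1829)
member 4 (2-3): L=3.8307, (cx,cy)=(0.3067,0.9518)
member 5 (2-4): L=2.0380, (cx,cy)=(1.0000,0.0000)
member 6 (3-4): L=3.7467, (cx,cy)=(0.2303,-0.9731)
member 7 (3-5): L=1.9867, (cx,cy)=(0.9946,0.1037)
member 8 (4-5): L=4.0096, (cx,cy)=(0.2776,0.9607)
member 9 (4-6): L=1.9380, (cx,cy)=(1.0000,0.0000)
member 10 (5-6): L=3.9394, (cx,cy)=(0.2094,-0.9778)
solve A·x = −loads:
  F[0-1] = -4731.7105 N (compression)
  F[0-2] = -3971.0246 N (compression)
  F[1-2] = +4205.4706 N (tension)
  F[1-3] = -1419.6231 N (compression)
  F[2-3] = -4294.1068 N (compression)
  F[2-4] = -1663.1460 N (compression)
  F[3-4] = +2345.0088 N (tension)
  F[3-5] = +1129.0984 N (tension)
  F[4-5] = -2375.3030 N (compression)
  F[4-6] = -463.6621 N (compression)
  F[5-6] = +2213.9761 N (tension)
  Rx@0 = +4935.9400 N
  Ry@0 = +4632.2805 N
  Ry@6 = -2164.8805 N

-463.662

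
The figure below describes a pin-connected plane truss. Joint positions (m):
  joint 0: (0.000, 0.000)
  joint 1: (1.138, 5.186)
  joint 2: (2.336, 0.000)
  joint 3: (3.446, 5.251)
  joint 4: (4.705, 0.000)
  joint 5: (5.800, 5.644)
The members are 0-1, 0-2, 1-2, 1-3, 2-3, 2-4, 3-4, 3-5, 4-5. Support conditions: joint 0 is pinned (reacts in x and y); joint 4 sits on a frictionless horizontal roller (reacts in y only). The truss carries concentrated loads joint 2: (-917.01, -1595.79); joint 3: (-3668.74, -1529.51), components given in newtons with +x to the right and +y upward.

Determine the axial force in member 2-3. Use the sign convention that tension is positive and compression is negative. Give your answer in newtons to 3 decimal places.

N=6 nodes, M=9 members, R=3 reactions → 2N=12, M+R=12
member 0 (0-1): L=5.3094, (cx,cy)=(0.2143,0.9768)
member 1 (0-2): L=2.3360, (cx,cy)=(1.0000,0.0000)
member 2 (1-2): L=5.3226, (cx,cy)=(0.2251,-0.9743)
member 3 (1-3): L=2.3089, (cx,cy)=(0.9996,0.0282)
member 4 (2-3): L=5.3670, (cx,cy)=(0.2068,0.9784)
member 5 (2-4): L=2.3690, (cx,cy)=(1.0000,0.0000)
member 6 (3-4): L=5.3998, (cx,cy)=(0.2332,-0.9724)
member 7 (3-5): L=2.3866, (cx,cy)=(0.9863,0.1647)
member 8 (4-5): L=5.7492, (cx,cy)=(0.1905,0.9817)
solve A·x = −loads:
  F[0-1] = -5433.5314 N (compression)
  F[0-2] = -3421.1422 N (compression)
  F[1-2] = +5378.3693 N (tension)
  F[1-3] = -2376.1077 N (compression)
  F[2-3] = -3725.1121 N (compression)
  F[2-4] = -523.1539 N (compression)
  F[3-4] = +2243.7951 N (tension)
  F[3-5] = -0.0000 N (compression)
  F[4-5] = -0.0000 N (compression)
  Rx@0 = +4585.7500 N
  Ry@0 = +5307.2547 N
  Ry@4 = -2181.9547 N

-3725.112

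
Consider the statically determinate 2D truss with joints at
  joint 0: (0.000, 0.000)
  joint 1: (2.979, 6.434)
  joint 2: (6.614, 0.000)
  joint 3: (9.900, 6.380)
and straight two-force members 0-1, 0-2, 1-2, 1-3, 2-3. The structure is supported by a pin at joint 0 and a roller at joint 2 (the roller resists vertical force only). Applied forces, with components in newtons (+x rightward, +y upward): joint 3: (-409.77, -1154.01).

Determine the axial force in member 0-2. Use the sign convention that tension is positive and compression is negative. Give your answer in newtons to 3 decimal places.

-492.217

N=4 nodes, M=5 members, R=3 reactions → 2N=8, M+R=8
member 0 (0-1): L=7.0902, (cx,cy)=(0.4202,0.9075)
member 1 (0-2): L=6.6140, (cx,cy)=(1.0000,0.0000)
member 2 (1-2): L=7.3898, (cx,cy)=(0.4919,-0.8707)
member 3 (1-3): L=6.9212, (cx,cy)=(1.0000,-0.0078)
member 4 (2-3): L=7.1765, (cx,cy)=(0.4579,0.8890)
solve A·x = −loads:
  F[0-1] = +196.2292 N (tension)
  F[0-2] = -492.2173 N (compression)
  F[1-2] = -206.1697 N (compression)
  F[1-3] = +183.8662 N (tension)
  F[2-3] = -1296.4673 N (compression)
  Rx@0 = +409.7700 N
  Ry@0 = -178.0684 N
  Ry@2 = +1332.0784 N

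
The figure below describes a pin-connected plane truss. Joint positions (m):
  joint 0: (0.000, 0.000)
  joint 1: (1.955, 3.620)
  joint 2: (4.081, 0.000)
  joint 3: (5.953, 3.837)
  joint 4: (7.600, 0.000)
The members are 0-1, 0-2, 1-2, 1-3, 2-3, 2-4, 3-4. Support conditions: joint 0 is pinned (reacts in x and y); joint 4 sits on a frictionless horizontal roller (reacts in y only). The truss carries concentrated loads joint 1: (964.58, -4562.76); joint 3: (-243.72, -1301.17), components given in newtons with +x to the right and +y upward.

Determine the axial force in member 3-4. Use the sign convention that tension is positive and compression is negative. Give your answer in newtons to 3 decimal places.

-2752.466

N=5 nodes, M=7 members, R=3 reactions → 2N=10, M+R=10
member 0 (0-1): L=4.1142, (cx,cy)=(0.4752,0.8799)
member 1 (0-2): L=4.0810, (cx,cy)=(1.0000,0.0000)
member 2 (1-2): L=4.1981, (cx,cy)=(0.5064,-0.8623)
member 3 (1-3): L=4.0039, (cx,cy)=(0.9985,0.0542)
member 4 (2-3): L=4.2693, (cx,cy)=(0.4385,0.8987)
member 5 (2-4): L=3.5190, (cx,cy)=(1.0000,0.0000)
member 6 (3-4): L=4.1755, (cx,cy)=(0.3944,-0.9189)
solve A·x = −loads:
  F[0-1] = -3789.8462 N (compression)
  F[0-2] = +2521.7440 N (tension)
  F[1-2] = -1548.9656 N (compression)
  F[1-3] = -1983.9586 N (compression)
  F[2-3] = +1486.1407 N (tension)
  F[2-4] = +1085.6811 N (tension)
  F[3-4] = -2752.4655 N (compression)
  Rx@0 = -720.8600 N
  Ry@0 = +3334.6291 N
  Ry@4 = +2529.3009 N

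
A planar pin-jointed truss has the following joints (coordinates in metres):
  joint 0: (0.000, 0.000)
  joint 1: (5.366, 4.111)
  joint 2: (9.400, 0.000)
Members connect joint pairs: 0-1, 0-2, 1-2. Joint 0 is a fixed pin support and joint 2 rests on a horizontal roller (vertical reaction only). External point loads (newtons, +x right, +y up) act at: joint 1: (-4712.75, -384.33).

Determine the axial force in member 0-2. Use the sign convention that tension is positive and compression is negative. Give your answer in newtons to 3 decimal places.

N=3 nodes, M=3 members, R=3 reactions → 2N=6, M+R=6
member 0 (0-1): L=6.7598, (cx,cy)=(0.7938,0.6082)
member 1 (0-2): L=9.4000, (cx,cy)=(1.0000,0.0000)
member 2 (1-2): L=5.7596, (cx,cy)=(0.7004,-0.7138)
solve A·x = −loads:
  F[0-1] = -3660.2497 N (compression)
  F[0-2] = -1807.1858 N (compression)
  F[1-2] = +2580.2537 N (tension)
  Rx@0 = +4712.7500 N
  Ry@0 = +2226.0109 N
  Ry@2 = -1841.6809 N

-1807.186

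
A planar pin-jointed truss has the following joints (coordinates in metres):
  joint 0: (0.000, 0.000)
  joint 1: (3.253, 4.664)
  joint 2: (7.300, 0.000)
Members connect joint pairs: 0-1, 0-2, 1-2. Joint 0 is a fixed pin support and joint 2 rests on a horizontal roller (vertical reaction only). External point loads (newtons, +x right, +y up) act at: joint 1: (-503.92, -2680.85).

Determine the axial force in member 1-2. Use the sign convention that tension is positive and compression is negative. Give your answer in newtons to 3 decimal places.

N=3 nodes, M=3 members, R=3 reactions → 2N=6, M+R=6
member 0 (0-1): L=5.6864, (cx,cy)=(0.5721,0.8202)
member 1 (0-2): L=7.3000, (cx,cy)=(1.0000,0.0000)
member 2 (1-2): L=6.1750, (cx,cy)=(0.6554,-0.7553)
solve A·x = −loads:
  F[0-1] = -2204.5395 N (compression)
  F[0-2] = +757.2283 N (tension)
  F[1-2] = -1155.4026 N (compression)
  Rx@0 = +503.9200 N
  Ry@0 = +1808.1757 N
  Ry@2 = +872.6743 N

-1155.403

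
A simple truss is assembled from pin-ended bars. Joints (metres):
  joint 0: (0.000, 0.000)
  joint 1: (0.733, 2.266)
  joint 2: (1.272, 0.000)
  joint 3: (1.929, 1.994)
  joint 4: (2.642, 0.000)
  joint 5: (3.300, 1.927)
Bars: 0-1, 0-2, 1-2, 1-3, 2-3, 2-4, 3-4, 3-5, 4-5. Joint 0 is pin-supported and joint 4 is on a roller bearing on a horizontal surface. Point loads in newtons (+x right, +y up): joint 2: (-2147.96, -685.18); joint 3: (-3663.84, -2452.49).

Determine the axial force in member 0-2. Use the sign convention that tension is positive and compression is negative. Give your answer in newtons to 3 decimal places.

-4588.289

N=6 nodes, M=9 members, R=3 reactions → 2N=12, M+R=12
member 0 (0-1): L=2.3816, (cx,cy)=(0.3078,0.9515)
member 1 (0-2): L=1.2720, (cx,cy)=(1.0000,0.0000)
member 2 (1-2): L=2.3292, (cx,cy)=(0.2314,-0.9729)
member 3 (1-3): L=1.2265, (cx,cy)=(0.9751,-0.2218)
member 4 (2-3): L=2.0994, (cx,cy)=(0.3129,0.9498)
member 5 (2-4): L=1.3700, (cx,cy)=(1.0000,0.0000)
member 6 (3-4): L=2.1176, (cx,cy)=(0.3367,-0.9416)
member 7 (3-5): L=1.3726, (cx,cy)=(0.9988,-0.0488)
member 8 (4-5): L=2.0362, (cx,cy)=(0.3231,0.9463)
solve A·x = −loads:
  F[0-1] = -3975.3358 N (compression)
  F[0-2] = -4588.2888 N (compression)
  F[1-2] = +4412.6252 N (tension)
  F[1-3] = -2301.9432 N (compression)
  F[2-3] = -3798.4573 N (compression)
  F[2-4] = -230.5268 N (compression)
  F[3-4] = +684.6747 N (tension)
  F[3-5] = -0.0000 N (tension)
  F[4-5] = -0.0000 N (tension)
  Rx@0 = +5811.8000 N
  Ry@0 = +3782.3690 N
  Ry@4 = -644.6990 N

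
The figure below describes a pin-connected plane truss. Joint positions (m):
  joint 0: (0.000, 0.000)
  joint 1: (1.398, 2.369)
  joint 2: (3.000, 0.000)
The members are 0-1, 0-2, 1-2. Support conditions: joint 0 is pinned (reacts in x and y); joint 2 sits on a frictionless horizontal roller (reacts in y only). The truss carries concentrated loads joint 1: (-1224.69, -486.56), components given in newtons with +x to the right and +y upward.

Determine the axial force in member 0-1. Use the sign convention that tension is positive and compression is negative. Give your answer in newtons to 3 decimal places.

-1424.625

N=3 nodes, M=3 members, R=3 reactions → 2N=6, M+R=6
member 0 (0-1): L=2.7507, (cx,cy)=(0.5082,0.8612)
member 1 (0-2): L=3.0000, (cx,cy)=(1.0000,0.0000)
member 2 (1-2): L=2.8598, (cx,cy)=(0.5602,-0.8284)
solve A·x = −loads:
  F[0-1] = -1424.6249 N (compression)
  F[0-2] = -500.6571 N (compression)
  F[1-2] = +893.7507 N (tension)
  Rx@0 = +1224.6900 N
  Ry@0 = +1226.9199 N
  Ry@2 = -740.3599 N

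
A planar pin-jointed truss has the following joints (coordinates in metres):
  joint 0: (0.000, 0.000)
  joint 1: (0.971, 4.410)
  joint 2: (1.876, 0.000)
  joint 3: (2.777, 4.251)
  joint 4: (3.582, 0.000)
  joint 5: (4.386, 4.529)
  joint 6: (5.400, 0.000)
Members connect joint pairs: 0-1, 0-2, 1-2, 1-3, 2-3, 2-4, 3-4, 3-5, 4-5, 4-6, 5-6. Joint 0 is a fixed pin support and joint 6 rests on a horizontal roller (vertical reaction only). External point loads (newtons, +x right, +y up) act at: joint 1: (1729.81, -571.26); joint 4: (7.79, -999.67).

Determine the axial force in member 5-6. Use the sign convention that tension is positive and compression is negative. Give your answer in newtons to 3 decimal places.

N=7 nodes, M=11 members, R=3 reactions → 2N=14, M+R=14
member 0 (0-1): L=4.5156, (cx,cy)=(0.2150,0.9766)
member 1 (0-2): L=1.8760, (cx,cy)=(1.0000,0.0000)
member 2 (1-2): L=4.5019, (cx,cy)=(0.2010,-0.9796)
member 3 (1-3): L=1.8130, (cx,cy)=(0.9961,-0.0877)
member 4 (2-3): L=4.3454, (cx,cy)=(0.2073,0.9783)
member 5 (2-4): L=1.7060, (cx,cy)=(1.0000,0.0000)
member 6 (3-4): L=4.3265, (cx,cy)=(0.1861,-0.9825)
member 7 (3-5): L=1.6328, (cx,cy)=(0.9854,0.1703)
member 8 (4-5): L=4.5998, (cx,cy)=(0.1748,0.9846)
member 9 (4-6): L=1.8180, (cx,cy)=(1.0000,0.0000)
member 10 (5-6): L=4.6411, (cx,cy)=(0.2185,-0.9758)
solve A·x = −loads:
  F[0-1] = +622.1371 N (tension)
  F[0-2] = +1603.8214 N (tension)
  F[1-2] = -1079.4705 N (compression)
  F[1-3] = -1384.3637 N (compression)
  F[2-3] = +1080.9246 N (tension)
  F[2-4] = +1162.6963 N (tension)
  F[3-4] = -1358.4369 N (compression)
  F[3-5] = -915.5215 N (compression)
  F[4-5] = +2370.8842 N (tension)
  F[4-6] = +487.7485 N (tension)
  F[5-6] = -2232.4471 N (compression)
  Rx@0 = -1737.6000 N
  Ry@0 = -607.5836 N
  Ry@6 = +2178.5136 N

-2232.447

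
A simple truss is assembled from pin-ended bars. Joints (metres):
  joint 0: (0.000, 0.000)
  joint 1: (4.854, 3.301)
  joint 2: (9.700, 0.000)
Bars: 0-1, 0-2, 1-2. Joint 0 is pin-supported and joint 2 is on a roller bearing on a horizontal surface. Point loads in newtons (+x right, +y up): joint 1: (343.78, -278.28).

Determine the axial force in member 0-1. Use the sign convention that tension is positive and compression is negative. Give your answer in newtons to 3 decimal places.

-39.182

N=3 nodes, M=3 members, R=3 reactions → 2N=6, M+R=6
member 0 (0-1): L=5.8701, (cx,cy)=(0.8269,0.5623)
member 1 (0-2): L=9.7000, (cx,cy)=(1.0000,0.0000)
member 2 (1-2): L=5.8635, (cx,cy)=(0.8265,-0.5630)
solve A·x = −loads:
  F[0-1] = -39.1820 N (compression)
  F[0-2] = +376.1798 N (tension)
  F[1-2] = -455.1630 N (compression)
  Rx@0 = -343.7800 N
  Ry@0 = +22.0337 N
  Ry@2 = +256.2463 N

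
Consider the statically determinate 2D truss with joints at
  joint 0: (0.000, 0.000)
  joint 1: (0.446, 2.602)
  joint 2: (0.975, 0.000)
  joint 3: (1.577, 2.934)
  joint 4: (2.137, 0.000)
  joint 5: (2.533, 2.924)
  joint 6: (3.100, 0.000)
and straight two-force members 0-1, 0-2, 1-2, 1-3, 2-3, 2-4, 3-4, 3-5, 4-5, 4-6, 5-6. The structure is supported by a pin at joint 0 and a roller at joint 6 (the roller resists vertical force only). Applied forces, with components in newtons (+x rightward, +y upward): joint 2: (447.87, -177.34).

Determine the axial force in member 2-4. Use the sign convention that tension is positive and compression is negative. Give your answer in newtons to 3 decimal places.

N=7 nodes, M=11 members, R=3 reactions → 2N=14, M+R=14
member 0 (0-1): L=2.6399, (cx,cy)=(0.1689,0.9856)
member 1 (0-2): L=0.9750, (cx,cy)=(1.0000,0.0000)
member 2 (1-2): L=2.6552, (cx,cy)=(0.1992,-0.9800)
member 3 (1-3): L=1.1787, (cx,cy)=(0.9595,0.2817)
member 4 (2-3): L=2.9951, (cx,cy)=(0.2010,0.9796)
member 5 (2-4): L=1.1620, (cx,cy)=(1.0000,0.0000)
member 6 (3-4): L=2.9870, (cx,cy)=(0.1875,-0.9823)
member 7 (3-5): L=0.9561, (cx,cy)=(0.9999,-0.0105)
member 8 (4-5): L=2.9507, (cx,cy)=(0.1342,0.9910)
member 9 (4-6): L=0.9630, (cx,cy)=(1.0000,0.0000)
member 10 (5-6): L=2.9785, (cx,cy)=(0.1904,-0.9817)
solve A·x = −loads:
  F[0-1] = -123.3366 N (compression)
  F[0-2] = +468.7068 N (tension)
  F[1-2] = +111.1741 N (tension)
  F[1-3] = -44.7997 N (compression)
  F[2-3] = +69.8195 N (tension)
  F[2-4] = +28.9527 N (tension)
  F[3-4] = -56.5878 N (compression)
  F[3-5] = -18.3446 N (compression)
  F[4-5] = +56.0918 N (tension)
  F[4-6] = +10.8157 N (tension)
  F[5-6] = -56.8153 N (compression)
  Rx@0 = -447.8700 N
  Ry@0 = +121.5637 N
  Ry@6 = +55.7763 N

28.953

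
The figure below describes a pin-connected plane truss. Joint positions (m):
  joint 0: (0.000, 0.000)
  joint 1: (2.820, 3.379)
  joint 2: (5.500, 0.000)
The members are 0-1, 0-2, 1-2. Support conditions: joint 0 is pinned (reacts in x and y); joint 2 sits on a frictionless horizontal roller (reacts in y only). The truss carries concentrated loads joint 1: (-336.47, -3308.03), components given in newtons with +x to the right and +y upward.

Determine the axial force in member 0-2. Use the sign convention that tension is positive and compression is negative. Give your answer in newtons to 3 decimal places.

N=3 nodes, M=3 members, R=3 reactions → 2N=6, M+R=6
member 0 (0-1): L=4.4011, (cx,cy)=(0.6407,0.7678)
member 1 (0-2): L=5.5000, (cx,cy)=(1.0000,0.0000)
member 2 (1-2): L=4.3128, (cx,cy)=(0.6214,-0.7835)
solve A·x = −loads:
  F[0-1] = -2368.7591 N (compression)
  F[0-2] = +1181.2957 N (tension)
  F[1-2] = -1900.9941 N (compression)
  Rx@0 = +336.4700 N
  Ry@0 = +1818.6277 N
  Ry@2 = +1489.4023 N

1181.296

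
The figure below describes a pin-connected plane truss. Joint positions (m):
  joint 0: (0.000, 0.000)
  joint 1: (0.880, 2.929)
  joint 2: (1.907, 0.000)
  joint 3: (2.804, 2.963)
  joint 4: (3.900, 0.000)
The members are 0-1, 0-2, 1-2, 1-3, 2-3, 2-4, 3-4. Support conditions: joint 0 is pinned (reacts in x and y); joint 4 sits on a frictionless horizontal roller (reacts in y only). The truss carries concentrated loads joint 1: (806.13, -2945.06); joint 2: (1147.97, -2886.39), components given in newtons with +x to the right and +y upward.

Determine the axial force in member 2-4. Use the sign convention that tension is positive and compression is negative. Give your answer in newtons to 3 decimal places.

991.808

N=5 nodes, M=7 members, R=3 reactions → 2N=10, M+R=10
member 0 (0-1): L=3.0583, (cx,cy)=(0.2877,0.9577)
member 1 (0-2): L=1.9070, (cx,cy)=(1.0000,0.0000)
member 2 (1-2): L=3.1038, (cx,cy)=(0.3309,-0.9437)
member 3 (1-3): L=1.9243, (cx,cy)=(0.9998,0.0177)
member 4 (2-3): L=3.0958, (cx,cy)=(0.2897,0.9571)
member 5 (2-4): L=1.9930, (cx,cy)=(1.0000,0.0000)
member 6 (3-4): L=3.1592, (cx,cy)=(0.3469,-0.9379)
solve A·x = −loads:
  F[0-1] = -3289.2329 N (compression)
  F[0-2] = +2900.5367 N (tension)
  F[1-2] = +183.3539 N (tension)
  F[1-3] = -1813.5182 N (compression)
  F[2-3] = +2834.9755 N (tension)
  F[2-4] = +991.8084 N (tension)
  F[3-4] = -2858.8753 N (compression)
  Rx@0 = -1954.1000 N
  Ry@0 = +3150.1286 N
  Ry@4 = +2681.3214 N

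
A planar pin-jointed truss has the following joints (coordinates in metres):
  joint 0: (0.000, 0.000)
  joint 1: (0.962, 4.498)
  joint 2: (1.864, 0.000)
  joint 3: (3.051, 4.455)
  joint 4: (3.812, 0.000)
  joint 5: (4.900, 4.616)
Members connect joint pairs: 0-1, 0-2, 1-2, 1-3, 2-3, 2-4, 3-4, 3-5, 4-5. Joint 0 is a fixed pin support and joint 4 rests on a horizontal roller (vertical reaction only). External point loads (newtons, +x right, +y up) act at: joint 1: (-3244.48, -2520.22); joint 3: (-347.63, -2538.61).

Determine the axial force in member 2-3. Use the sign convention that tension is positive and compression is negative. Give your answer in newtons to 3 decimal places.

-4227.148

N=6 nodes, M=9 members, R=3 reactions → 2N=12, M+R=12
member 0 (0-1): L=4.5997, (cx,cy)=(0.2091,0.9779)
member 1 (0-2): L=1.8640, (cx,cy)=(1.0000,0.0000)
member 2 (1-2): L=4.5875, (cx,cy)=(0.1966,-0.9805)
member 3 (1-3): L=2.0894, (cx,cy)=(0.9998,-0.0206)
member 4 (2-3): L=4.6104, (cx,cy)=(0.2575,0.9663)
member 5 (2-4): L=1.9480, (cx,cy)=(1.0000,0.0000)
member 6 (3-4): L=4.5195, (cx,cy)=(0.1684,-0.9857)
member 7 (3-5): L=1.8560, (cx,cy)=(0.9962,0.0867)
member 8 (4-5): L=4.7425, (cx,cy)=(0.2294,0.9733)
solve A·x = −loads:
  F[0-1] = -6775.4612 N (compression)
  F[0-2] = -2175.0694 N (compression)
  F[1-2] = +4165.9666 N (tension)
  F[1-3] = +1008.5442 N (tension)
  F[2-3] = -4227.1485 N (compression)
  F[2-4] = -267.6384 N (compression)
  F[3-4] = +1589.4868 N (tension)
  F[3-5] = -0.0000 N (compression)
  F[4-5] = +0.0000 N (tension)
  Rx@0 = +3592.1100 N
  Ry@0 = +6625.6222 N
  Ry@4 = -1566.7922 N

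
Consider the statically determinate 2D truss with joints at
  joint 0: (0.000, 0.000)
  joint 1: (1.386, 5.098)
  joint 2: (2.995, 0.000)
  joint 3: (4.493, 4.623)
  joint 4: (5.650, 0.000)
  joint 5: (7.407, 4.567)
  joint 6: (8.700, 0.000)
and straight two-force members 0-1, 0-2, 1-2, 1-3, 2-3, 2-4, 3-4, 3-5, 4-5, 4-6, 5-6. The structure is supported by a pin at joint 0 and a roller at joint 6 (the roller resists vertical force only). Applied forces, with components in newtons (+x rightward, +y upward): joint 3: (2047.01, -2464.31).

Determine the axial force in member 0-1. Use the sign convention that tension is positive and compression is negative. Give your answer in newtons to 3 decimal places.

-107.683

N=7 nodes, M=11 members, R=3 reactions → 2N=14, M+R=14
member 0 (0-1): L=5.2830, (cx,cy)=(0.2623,0.9650)
member 1 (0-2): L=2.9950, (cx,cy)=(1.0000,0.0000)
member 2 (1-2): L=5.3459, (cx,cy)=(0.3010,-0.9536)
member 3 (1-3): L=3.1431, (cx,cy)=(0.9885,-0.1511)
member 4 (2-3): L=4.8596, (cx,cy)=(0.3083,0.9513)
member 5 (2-4): L=2.6550, (cx,cy)=(1.0000,0.0000)
member 6 (3-4): L=4.7656, (cx,cy)=(0.2428,-0.9701)
member 7 (3-5): L=2.9145, (cx,cy)=(0.9998,-0.0192)
member 8 (4-5): L=4.8933, (cx,cy)=(0.3591,0.9333)
member 9 (4-6): L=3.0500, (cx,cy)=(1.0000,0.0000)
member 10 (5-6): L=4.7465, (cx,cy)=(0.2724,-0.9622)
solve A·x = −loads:
  F[0-1] = -107.6827 N (compression)
  F[0-2] = +2075.2604 N (tension)
  F[1-2] = +119.2462 N (tension)
  F[1-3] = -64.8863 N (compression)
  F[2-3] = -119.5378 N (compression)
  F[2-4] = +2147.9989 N (tension)
  F[3-4] = -2402.1997 N (compression)
  F[3-5] = -1565.0758 N (compression)
  F[4-5] = +2496.8314 N (tension)
  F[4-6] = +668.2715 N (tension)
  F[5-6] = -2453.1756 N (compression)
  Rx@0 = -2047.0100 N
  Ry@0 = +103.9109 N
  Ry@6 = +2360.3991 N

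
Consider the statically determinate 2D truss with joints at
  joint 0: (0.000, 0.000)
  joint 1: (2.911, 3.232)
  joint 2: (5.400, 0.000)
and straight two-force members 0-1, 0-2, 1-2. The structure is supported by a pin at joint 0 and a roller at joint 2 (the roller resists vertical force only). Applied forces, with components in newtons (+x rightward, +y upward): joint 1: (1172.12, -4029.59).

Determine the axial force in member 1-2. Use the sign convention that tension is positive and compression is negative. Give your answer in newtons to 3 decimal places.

-3627.201

N=3 nodes, M=3 members, R=3 reactions → 2N=6, M+R=6
member 0 (0-1): L=4.3497, (cx,cy)=(0.6692,0.7430)
member 1 (0-2): L=5.4000, (cx,cy)=(1.0000,0.0000)
member 2 (1-2): L=4.0793, (cx,cy)=(0.6101,-0.7923)
solve A·x = −loads:
  F[0-1] = -1555.5057 N (compression)
  F[0-2] = +2213.1330 N (tension)
  F[1-2] = -3627.2009 N (compression)
  Rx@0 = -1172.1200 N
  Ry@0 = +1155.8070 N
  Ry@2 = +2873.7830 N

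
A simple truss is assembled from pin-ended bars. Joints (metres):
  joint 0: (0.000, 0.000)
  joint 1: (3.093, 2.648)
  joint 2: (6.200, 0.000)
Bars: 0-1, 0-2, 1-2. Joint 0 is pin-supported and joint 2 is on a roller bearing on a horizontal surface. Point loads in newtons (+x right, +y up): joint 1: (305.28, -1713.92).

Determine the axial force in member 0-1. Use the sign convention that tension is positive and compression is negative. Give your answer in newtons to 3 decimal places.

N=3 nodes, M=3 members, R=3 reactions → 2N=6, M+R=6
member 0 (0-1): L=4.0717, (cx,cy)=(0.7596,0.6503)
member 1 (0-2): L=6.2000, (cx,cy)=(1.0000,0.0000)
member 2 (1-2): L=4.0823, (cx,cy)=(0.7611,-0.6487)
solve A·x = −loads:
  F[0-1] = -1120.1893 N (compression)
  F[0-2] = +1156.2182 N (tension)
  F[1-2] = -1519.1680 N (compression)
  Rx@0 = -305.2800 N
  Ry@0 = +728.5110 N
  Ry@2 = +985.4090 N

-1120.189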